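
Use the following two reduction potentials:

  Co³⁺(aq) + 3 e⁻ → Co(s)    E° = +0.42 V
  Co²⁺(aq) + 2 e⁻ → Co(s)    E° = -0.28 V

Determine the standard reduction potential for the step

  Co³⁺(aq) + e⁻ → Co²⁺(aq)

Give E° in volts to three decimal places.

Sequential free energies add, so n₃E°₃ = n₁E°₁ + n₂E°₂.
With n₃ = 3, and the known step contributing 2×(-0.28) V, the unknown satisfies 1·E° = 3×(+0.42) − 2×(-0.28) = +1.820.
E° = +1.820 / 1 = +1.820 V.

+1.820 V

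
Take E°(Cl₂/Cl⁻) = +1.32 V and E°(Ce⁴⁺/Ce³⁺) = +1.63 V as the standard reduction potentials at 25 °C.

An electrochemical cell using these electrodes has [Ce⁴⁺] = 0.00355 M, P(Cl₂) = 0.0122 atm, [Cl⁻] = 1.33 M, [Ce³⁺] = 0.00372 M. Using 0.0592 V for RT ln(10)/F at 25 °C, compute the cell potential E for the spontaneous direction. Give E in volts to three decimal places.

+0.373 V

Ce⁴⁺/Ce³⁺ is the cathode (higher E°), Cl₂/Cl⁻ the anode: E°cell = +1.63 − (+1.32) = +0.31 V, n = 2.
Overall: 2 Ce⁴⁺(aq) + 2 Cl⁻(aq) → 2 Ce³⁺(aq) + Cl₂(g)
Q = [Ce³⁺]^2·P(Cl₂) / ([Ce⁴⁺]^2·[Cl⁻]^2); log Q = -2.121.
E = E° − (0.0592/n) log Q = +0.31 − (0.0592/2)(-2.121) = +0.373 V.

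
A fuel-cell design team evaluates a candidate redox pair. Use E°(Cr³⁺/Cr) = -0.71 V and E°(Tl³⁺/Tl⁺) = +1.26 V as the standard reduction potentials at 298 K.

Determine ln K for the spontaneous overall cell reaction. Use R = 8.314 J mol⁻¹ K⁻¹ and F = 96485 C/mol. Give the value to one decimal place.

Cathode: Tl³⁺/Tl⁺; anode: Cr³⁺/Cr. E°cell = (+1.26) − (-0.71) = +1.97 V, with n = 6.
ΔG° = −nFE° = −RT ln K, so ln K = nFE°/(RT) = (6)(96485)(+1.97) / ((8.314)(298)) = 460.311.

460.3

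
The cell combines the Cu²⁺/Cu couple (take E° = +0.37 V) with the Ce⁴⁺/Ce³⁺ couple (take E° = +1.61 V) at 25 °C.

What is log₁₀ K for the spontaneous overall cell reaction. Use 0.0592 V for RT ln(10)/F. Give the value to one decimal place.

Cathode: Ce⁴⁺/Ce³⁺; anode: Cu²⁺/Cu. E°cell = +1.24 V, n = 2.
log K = nE°cell / 0.0592 = (2)(+1.24) / 0.0592 = 41.9.

41.9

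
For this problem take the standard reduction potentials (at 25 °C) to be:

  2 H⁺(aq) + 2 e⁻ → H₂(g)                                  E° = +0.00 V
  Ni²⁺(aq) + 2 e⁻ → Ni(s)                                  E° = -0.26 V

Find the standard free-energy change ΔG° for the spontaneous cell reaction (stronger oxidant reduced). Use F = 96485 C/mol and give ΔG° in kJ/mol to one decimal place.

-50.2 kJ/mol

H⁺/H₂ (E° = +0.00 V) is the cathode; Ni²⁺/Ni (E° = -0.26 V) is the anode, so E°cell = +0.26 V.
Balancing electrons gives n = 2 (lcm of 2 and 2).
ΔG° = −nFE° = −(2)(96485)(+0.26) = -50,172 J = -50.2 kJ/mol.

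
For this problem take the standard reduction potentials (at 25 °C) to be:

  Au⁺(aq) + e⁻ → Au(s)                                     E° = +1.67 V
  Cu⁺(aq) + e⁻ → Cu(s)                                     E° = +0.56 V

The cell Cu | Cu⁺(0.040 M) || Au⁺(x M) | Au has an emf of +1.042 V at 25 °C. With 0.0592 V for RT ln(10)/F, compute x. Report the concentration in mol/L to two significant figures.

Au⁺/Au is the cathode, Cu⁺/Cu the anode: E°cell = +1.11 V, n = 1.
Overall reaction: Au⁺(aq) + Cu(s) → Au(s) + Cu⁺(aq); Q = [Cu⁺]^1/[Au⁺]^1.
From E = E° − (0.0592/n) log Q: log Q = (E° − E)·n/0.0592 = (+1.11 − (+1.042))·1/0.0592 = 1.1486.
So 1·log[Au⁺] = 1·log(0.04) − log Q = -1.3979 − (1.1486) = -2.5465; [Au⁺] = 10^(-2.5465) ≈ 0.0028 M.

0.0028 M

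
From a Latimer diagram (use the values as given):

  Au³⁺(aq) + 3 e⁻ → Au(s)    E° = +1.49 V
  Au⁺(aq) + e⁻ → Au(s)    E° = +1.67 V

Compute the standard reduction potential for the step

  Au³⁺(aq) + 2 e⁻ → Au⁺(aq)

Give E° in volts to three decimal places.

+1.400 V

Sequential free energies add, so n₃E°₃ = n₁E°₁ + n₂E°₂.
With n₃ = 3, and the known step contributing 1×(+1.67) V, the unknown satisfies 2·E° = 3×(+1.49) − 1×(+1.67) = +2.800.
E° = +2.800 / 2 = +1.400 V.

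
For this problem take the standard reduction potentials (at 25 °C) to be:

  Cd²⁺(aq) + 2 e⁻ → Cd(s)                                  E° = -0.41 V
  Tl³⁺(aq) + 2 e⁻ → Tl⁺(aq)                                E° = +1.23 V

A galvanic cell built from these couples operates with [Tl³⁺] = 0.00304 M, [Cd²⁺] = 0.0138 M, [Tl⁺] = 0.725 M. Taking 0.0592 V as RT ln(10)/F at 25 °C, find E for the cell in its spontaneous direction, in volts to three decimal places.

+1.625 V

Tl³⁺/Tl⁺ is the cathode (higher E°), Cd²⁺/Cd the anode: E°cell = +1.23 − (-0.41) = +1.64 V, n = 2.
Overall: Tl³⁺(aq) + Cd(s) → Tl⁺(aq) + Cd²⁺(aq)
Q = [Tl⁺]·[Cd²⁺] / ([Tl³⁺]); log Q = 0.517.
E = E° − (0.0592/n) log Q = +1.64 − (0.0592/2)(0.517) = +1.625 V.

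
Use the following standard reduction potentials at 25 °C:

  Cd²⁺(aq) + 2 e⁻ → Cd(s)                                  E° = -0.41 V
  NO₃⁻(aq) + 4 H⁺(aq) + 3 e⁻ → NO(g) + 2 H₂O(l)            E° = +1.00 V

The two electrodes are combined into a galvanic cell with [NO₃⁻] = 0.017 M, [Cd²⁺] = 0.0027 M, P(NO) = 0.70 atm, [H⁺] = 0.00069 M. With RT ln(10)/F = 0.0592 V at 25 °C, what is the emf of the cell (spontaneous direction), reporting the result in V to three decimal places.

+1.205 V

NO₃⁻/NO is the cathode (higher E°), Cd²⁺/Cd the anode: E°cell = +1.00 − (-0.41) = +1.41 V, n = 6.
Overall: 2 NO₃⁻(aq) + 8 H⁺(aq) + 3 Cd(s) → 2 NO(g) + 4 H₂O(l) + 3 Cd²⁺(aq)
Q = P(NO)^2·[Cd²⁺]^3 / ([NO₃⁻]^2·[H⁺]^8); log Q = 20.813.
E = E° − (0.0592/n) log Q = +1.41 − (0.0592/6)(20.813) = +1.205 V.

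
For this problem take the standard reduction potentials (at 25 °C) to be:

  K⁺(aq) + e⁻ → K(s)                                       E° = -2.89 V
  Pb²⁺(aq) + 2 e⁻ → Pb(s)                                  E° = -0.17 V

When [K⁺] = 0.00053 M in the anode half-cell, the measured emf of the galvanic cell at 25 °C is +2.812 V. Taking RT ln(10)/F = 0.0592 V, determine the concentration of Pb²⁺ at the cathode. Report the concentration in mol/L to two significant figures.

Pb²⁺/Pb is the cathode, K⁺/K the anode: E°cell = +2.72 V, n = 2.
Overall reaction: Pb²⁺(aq) + 2 K(s) → Pb(s) + 2 K⁺(aq); Q = [K⁺]^2/[Pb²⁺]^1.
From E = E° − (0.0592/n) log Q: log Q = (E° − E)·n/0.0592 = (+2.72 − (+2.812))·2/0.0592 = -3.1081.
So 1·log[Pb²⁺] = 2·log(0.00053) − log Q = -6.5514 − (-3.1081) = -3.4433; [Pb²⁺] = 10^(-3.4433) ≈ 0.00036 M.

0.00036 M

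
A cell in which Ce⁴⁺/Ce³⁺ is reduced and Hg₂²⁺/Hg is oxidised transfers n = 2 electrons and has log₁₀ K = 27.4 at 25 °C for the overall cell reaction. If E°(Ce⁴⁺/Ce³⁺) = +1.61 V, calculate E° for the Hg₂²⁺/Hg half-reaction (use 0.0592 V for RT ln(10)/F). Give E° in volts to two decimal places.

+0.80 V

E°cell = (0.0592/n)·log K = (0.0592/2)(27.4) = +0.811 V.
Since Ce⁴⁺/Ce³⁺ is the cathode and Hg₂²⁺/Hg the anode, E°cell = E°(Ce⁴⁺/Ce³⁺) − E°(Hg₂²⁺/Hg).
So E°(Hg₂²⁺/Hg) = E°(Ce⁴⁺/Ce³⁺) − E°cell = (+1.61) − (+0.811) = +0.80 V.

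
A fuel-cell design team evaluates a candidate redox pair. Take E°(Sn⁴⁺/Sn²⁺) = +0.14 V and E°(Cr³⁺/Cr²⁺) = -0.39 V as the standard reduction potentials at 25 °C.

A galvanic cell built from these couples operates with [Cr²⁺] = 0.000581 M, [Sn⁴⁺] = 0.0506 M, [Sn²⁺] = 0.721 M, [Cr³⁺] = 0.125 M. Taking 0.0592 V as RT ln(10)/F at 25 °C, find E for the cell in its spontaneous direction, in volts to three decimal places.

Sn⁴⁺/Sn²⁺ is the cathode (higher E°), Cr³⁺/Cr²⁺ the anode: E°cell = +0.14 − (-0.39) = +0.53 V, n = 2.
Overall: Sn⁴⁺(aq) + 2 Cr²⁺(aq) → Sn²⁺(aq) + 2 Cr³⁺(aq)
Q = [Sn²⁺]·[Cr³⁺]^2 / ([Sn⁴⁺]·[Cr²⁺]^2); log Q = 5.819.
E = E° − (0.0592/n) log Q = +0.53 − (0.0592/2)(5.819) = +0.358 V.

+0.358 V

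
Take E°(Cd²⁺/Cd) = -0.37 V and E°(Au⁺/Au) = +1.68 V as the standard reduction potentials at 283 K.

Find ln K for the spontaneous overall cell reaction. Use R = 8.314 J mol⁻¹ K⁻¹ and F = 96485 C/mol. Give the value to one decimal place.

168.1

Cathode: Au⁺/Au; anode: Cd²⁺/Cd. E°cell = (+1.68) − (-0.37) = +2.05 V, with n = 2.
ΔG° = −nFE° = −RT ln K, so ln K = nFE°/(RT) = (2)(96485)(+2.05) / ((8.314)(283)) = 168.131.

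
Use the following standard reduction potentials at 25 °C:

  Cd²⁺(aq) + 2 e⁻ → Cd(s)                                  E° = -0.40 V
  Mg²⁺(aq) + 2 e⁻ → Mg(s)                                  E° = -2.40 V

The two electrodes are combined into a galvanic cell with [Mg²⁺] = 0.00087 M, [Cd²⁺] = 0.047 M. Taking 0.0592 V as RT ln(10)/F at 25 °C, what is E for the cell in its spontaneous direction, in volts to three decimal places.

Cd²⁺/Cd is the cathode (higher E°), Mg²⁺/Mg the anode: E°cell = -0.40 − (-2.40) = +2.00 V, n = 2.
Overall: Cd²⁺(aq) + Mg(s) → Cd(s) + Mg²⁺(aq)
Q = [Mg²⁺] / ([Cd²⁺]); log Q = -1.733.
E = E° − (0.0592/n) log Q = +2.00 − (0.0592/2)(-1.733) = +2.051 V.

+2.051 V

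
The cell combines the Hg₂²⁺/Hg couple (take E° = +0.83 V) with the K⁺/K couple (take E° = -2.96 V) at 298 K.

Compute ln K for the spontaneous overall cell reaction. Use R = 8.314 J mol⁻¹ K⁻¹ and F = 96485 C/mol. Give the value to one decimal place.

295.2

Cathode: Hg₂²⁺/Hg; anode: K⁺/K. E°cell = (+0.83) − (-2.96) = +3.79 V, with n = 2.
ΔG° = −nFE° = −RT ln K, so ln K = nFE°/(RT) = (2)(96485)(+3.79) / ((8.314)(298)) = 295.191.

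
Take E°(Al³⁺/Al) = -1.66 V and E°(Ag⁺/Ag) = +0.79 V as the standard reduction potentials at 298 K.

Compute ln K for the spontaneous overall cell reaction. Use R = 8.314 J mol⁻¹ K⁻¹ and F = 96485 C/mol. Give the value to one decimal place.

286.2

Cathode: Ag⁺/Ag; anode: Al³⁺/Al. E°cell = (+0.79) − (-1.66) = +2.45 V, with n = 3.
ΔG° = −nFE° = −RT ln K, so ln K = nFE°/(RT) = (3)(96485)(+2.45) / ((8.314)(298)) = 286.234.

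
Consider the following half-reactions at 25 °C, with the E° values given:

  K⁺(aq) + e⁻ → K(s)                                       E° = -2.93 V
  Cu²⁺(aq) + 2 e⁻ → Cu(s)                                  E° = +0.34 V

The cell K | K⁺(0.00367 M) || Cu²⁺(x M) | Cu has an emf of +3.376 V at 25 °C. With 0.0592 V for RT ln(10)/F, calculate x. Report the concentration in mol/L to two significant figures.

0.051 M

Cu²⁺/Cu is the cathode, K⁺/K the anode: E°cell = +3.27 V, n = 2.
Overall reaction: Cu²⁺(aq) + 2 K(s) → Cu(s) + 2 K⁺(aq); Q = [K⁺]^2/[Cu²⁺]^1.
From E = E° − (0.0592/n) log Q: log Q = (E° − E)·n/0.0592 = (+3.27 − (+3.376))·2/0.0592 = -3.5811.
So 1·log[Cu²⁺] = 2·log(0.00367) − log Q = -4.8707 − (-3.5811) = -1.2896; [Cu²⁺] = 10^(-1.2896) ≈ 0.051 M.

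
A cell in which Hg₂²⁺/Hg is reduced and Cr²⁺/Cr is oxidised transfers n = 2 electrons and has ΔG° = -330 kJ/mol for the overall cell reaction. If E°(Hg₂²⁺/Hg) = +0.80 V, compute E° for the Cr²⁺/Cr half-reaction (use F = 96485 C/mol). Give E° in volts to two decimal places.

-0.91 V

E°cell = −ΔG°/(nF) = −(-330×10³)/((2)(96485)) = +1.710 V.
Since Hg₂²⁺/Hg is the cathode and Cr²⁺/Cr the anode, E°cell = E°(Hg₂²⁺/Hg) − E°(Cr²⁺/Cr).
So E°(Cr²⁺/Cr) = E°(Hg₂²⁺/Hg) − E°cell = (+0.80) − (+1.710) = -0.91 V.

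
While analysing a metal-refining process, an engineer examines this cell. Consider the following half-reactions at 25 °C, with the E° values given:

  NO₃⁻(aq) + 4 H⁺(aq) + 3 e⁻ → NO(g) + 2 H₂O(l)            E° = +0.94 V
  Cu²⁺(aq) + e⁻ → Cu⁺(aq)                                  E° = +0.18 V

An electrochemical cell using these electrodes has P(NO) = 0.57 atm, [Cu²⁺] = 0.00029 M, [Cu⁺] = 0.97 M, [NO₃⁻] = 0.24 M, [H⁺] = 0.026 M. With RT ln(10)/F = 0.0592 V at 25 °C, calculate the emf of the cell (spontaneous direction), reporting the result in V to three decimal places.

NO₃⁻/NO is the cathode (higher E°), Cu²⁺/Cu⁺ the anode: E°cell = +0.94 − (+0.18) = +0.76 V, n = 3.
Overall: NO₃⁻(aq) + 4 H⁺(aq) + 3 Cu⁺(aq) → NO(g) + 2 H₂O(l) + 3 Cu²⁺(aq)
Q = P(NO)·[Cu²⁺]^3 / ([NO₃⁻]·[H⁺]^4·[Cu⁺]^3); log Q = -3.857.
E = E° − (0.0592/n) log Q = +0.76 − (0.0592/3)(-3.857) = +0.836 V.

+0.836 V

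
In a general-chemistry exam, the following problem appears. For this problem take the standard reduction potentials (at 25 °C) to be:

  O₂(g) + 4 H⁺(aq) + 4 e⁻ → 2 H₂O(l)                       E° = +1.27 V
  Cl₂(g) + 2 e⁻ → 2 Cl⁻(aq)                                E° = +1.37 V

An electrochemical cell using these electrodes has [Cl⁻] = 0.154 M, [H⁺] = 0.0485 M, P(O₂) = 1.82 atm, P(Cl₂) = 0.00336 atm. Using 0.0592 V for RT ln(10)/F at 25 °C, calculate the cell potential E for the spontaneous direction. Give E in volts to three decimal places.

+0.149 V

Cl₂/Cl⁻ is the cathode (higher E°), O₂/H₂O the anode: E°cell = +1.37 − (+1.27) = +0.10 V, n = 4.
Overall: 2 Cl₂(g) + 2 H₂O(l) → 4 Cl⁻(aq) + O₂(g) + 4 H⁺(aq)
Q = [Cl⁻]^4·P(O₂)·[H⁺]^4 / (P(Cl₂)^2); log Q = -3.300.
E = E° − (0.0592/n) log Q = +0.10 − (0.0592/4)(-3.300) = +0.149 V.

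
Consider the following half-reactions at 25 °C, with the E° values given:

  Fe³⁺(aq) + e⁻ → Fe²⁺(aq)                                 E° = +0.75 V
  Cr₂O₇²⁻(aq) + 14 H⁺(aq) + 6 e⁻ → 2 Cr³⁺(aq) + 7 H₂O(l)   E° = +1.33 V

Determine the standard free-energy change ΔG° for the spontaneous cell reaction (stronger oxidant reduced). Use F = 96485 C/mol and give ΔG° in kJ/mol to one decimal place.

-335.8 kJ/mol

Cr₂O₇²⁻/Cr³⁺ (E° = +1.33 V) is the cathode; Fe³⁺/Fe²⁺ (E° = +0.75 V) is the anode, so E°cell = +0.58 V.
Balancing electrons gives n = 6 (lcm of 6 and 1).
ΔG° = −nFE° = −(6)(96485)(+0.58) = -335,768 J = -335.8 kJ/mol.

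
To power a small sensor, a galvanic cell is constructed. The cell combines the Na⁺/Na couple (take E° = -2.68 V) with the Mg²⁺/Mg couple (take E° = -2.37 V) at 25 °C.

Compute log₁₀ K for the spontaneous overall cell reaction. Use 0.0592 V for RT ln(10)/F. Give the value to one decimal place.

10.5

Cathode: Mg²⁺/Mg; anode: Na⁺/Na. E°cell = +0.31 V, n = 2.
log K = nE°cell / 0.0592 = (2)(+0.31) / 0.0592 = 10.5.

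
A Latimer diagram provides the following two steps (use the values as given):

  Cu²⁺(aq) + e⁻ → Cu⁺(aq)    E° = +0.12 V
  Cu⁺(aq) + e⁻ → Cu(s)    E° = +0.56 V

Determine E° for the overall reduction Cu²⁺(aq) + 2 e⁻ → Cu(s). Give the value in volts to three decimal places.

Standard free energies of sequential steps add: ΔG°₃ = ΔG°₁ + ΔG°₂, so n₃E°₃ = n₁E°₁ + n₂E°₂.
E°₃ = (1×+0.12 + 1×+0.56) / 2 = (+0.680) / 2 = +0.340 V.

+0.340 V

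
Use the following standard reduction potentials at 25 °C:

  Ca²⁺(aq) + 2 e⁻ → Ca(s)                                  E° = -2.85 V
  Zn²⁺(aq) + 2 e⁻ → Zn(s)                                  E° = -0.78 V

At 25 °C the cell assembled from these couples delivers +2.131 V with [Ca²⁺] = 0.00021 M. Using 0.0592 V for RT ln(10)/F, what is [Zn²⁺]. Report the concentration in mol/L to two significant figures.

0.024 M

Zn²⁺/Zn is the cathode, Ca²⁺/Ca the anode: E°cell = +2.07 V, n = 2.
Overall reaction: Zn²⁺(aq) + Ca(s) → Zn(s) + Ca²⁺(aq); Q = [Ca²⁺]^1/[Zn²⁺]^1.
From E = E° − (0.0592/n) log Q: log Q = (E° − E)·n/0.0592 = (+2.07 − (+2.131))·2/0.0592 = -2.0608.
So 1·log[Zn²⁺] = 1·log(0.00021) − log Q = -3.6778 − (-2.0608) = -1.6170; [Zn²⁺] = 10^(-1.6170) ≈ 0.024 M.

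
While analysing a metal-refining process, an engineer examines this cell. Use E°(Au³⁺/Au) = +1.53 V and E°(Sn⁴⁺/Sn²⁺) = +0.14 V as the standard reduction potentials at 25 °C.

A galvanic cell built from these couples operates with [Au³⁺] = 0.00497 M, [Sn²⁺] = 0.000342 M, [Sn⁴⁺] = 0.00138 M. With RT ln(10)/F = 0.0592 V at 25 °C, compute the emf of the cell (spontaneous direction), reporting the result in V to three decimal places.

+1.327 V

Au³⁺/Au is the cathode (higher E°), Sn⁴⁺/Sn²⁺ the anode: E°cell = +1.53 − (+0.14) = +1.39 V, n = 6.
Overall: 2 Au³⁺(aq) + 3 Sn²⁺(aq) → 2 Au(s) + 3 Sn⁴⁺(aq)
Q = [Sn⁴⁺]^3 / ([Au³⁺]^2·[Sn²⁺]^3); log Q = 6.425.
E = E° − (0.0592/n) log Q = +1.39 − (0.0592/6)(6.425) = +1.327 V.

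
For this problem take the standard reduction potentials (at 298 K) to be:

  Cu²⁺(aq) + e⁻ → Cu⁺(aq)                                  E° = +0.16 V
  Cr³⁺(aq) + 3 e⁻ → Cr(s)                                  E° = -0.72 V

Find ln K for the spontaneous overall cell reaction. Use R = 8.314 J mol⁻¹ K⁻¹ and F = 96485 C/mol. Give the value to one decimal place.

Cathode: Cu²⁺/Cu⁺; anode: Cr³⁺/Cr. E°cell = (+0.16) − (-0.72) = +0.88 V, with n = 3.
ΔG° = −nFE° = −RT ln K, so ln K = nFE°/(RT) = (3)(96485)(+0.88) / ((8.314)(298)) = 102.810.

102.8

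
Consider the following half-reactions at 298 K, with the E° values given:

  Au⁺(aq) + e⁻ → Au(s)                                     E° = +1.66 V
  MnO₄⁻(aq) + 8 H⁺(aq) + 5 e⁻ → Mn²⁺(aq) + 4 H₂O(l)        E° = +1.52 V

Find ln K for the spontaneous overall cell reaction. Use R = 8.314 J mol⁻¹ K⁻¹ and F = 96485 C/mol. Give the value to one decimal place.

Cathode: Au⁺/Au; anode: MnO₄⁻/Mn²⁺. E°cell = (+1.66) − (+1.52) = +0.14 V, with n = 5.
ΔG° = −nFE° = −RT ln K, so ln K = nFE°/(RT) = (5)(96485)(+0.14) / ((8.314)(298)) = 27.260.

27.3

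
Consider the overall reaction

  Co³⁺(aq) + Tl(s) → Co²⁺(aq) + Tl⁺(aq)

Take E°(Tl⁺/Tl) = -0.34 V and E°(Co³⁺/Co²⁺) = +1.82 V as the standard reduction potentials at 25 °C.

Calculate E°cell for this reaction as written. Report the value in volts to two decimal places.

+2.16 V

The Co³⁺/Co²⁺ couple has the higher reduction potential, so it is the cathode; Tl⁺/Tl is oxidised at the anode.
E°cell = E°(cathode) − E°(anode) = (+1.82) − (-0.34) = +2.16 V.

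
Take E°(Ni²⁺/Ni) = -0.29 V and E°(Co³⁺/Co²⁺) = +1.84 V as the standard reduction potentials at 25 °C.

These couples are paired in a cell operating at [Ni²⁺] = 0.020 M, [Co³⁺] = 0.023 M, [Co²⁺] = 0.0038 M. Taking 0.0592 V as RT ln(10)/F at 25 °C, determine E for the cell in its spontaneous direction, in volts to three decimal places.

Co³⁺/Co²⁺ is the cathode (higher E°), Ni²⁺/Ni the anode: E°cell = +1.84 − (-0.29) = +2.13 V, n = 2.
Overall: 2 Co³⁺(aq) + Ni(s) → 2 Co²⁺(aq) + Ni²⁺(aq)
Q = [Co²⁺]^2·[Ni²⁺] / ([Co³⁺]^2); log Q = -3.263.
E = E° − (0.0592/n) log Q = +2.13 − (0.0592/2)(-3.263) = +2.227 V.

+2.227 V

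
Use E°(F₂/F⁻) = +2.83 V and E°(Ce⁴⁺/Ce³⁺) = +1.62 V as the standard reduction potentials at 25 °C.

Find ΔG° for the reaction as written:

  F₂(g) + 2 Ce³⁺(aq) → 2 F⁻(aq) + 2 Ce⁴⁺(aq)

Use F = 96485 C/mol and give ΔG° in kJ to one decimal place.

As written, F₂/F⁻ is reduced (cathode) and Ce⁴⁺/Ce³⁺ is oxidised (anode), so E°cell = (+2.83) − (+1.62) = +1.21 V.
Balancing electrons gives n = 2.
ΔG° = −nFE° = −(2)(96485)(+1.21) = -233,494 J = -233.5 kJ.

-233.5 kJ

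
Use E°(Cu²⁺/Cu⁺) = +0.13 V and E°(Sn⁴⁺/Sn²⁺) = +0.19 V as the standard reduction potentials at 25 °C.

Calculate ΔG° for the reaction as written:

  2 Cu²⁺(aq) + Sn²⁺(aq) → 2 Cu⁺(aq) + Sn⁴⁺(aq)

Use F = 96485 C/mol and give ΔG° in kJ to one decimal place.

+11.6 kJ

As written, Cu²⁺/Cu⁺ is reduced (cathode) and Sn⁴⁺/Sn²⁺ is oxidised (anode), so E°cell = (+0.13) − (+0.19) = -0.06 V.
Balancing electrons gives n = 2.
ΔG° = −nFE° = −(2)(96485)(-0.06) = 11,578 J = +11.6 kJ.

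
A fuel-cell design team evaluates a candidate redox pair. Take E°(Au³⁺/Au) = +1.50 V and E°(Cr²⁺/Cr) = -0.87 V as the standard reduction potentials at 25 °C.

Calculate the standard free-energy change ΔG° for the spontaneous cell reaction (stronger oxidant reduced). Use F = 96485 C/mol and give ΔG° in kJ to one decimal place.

-1372.0 kJ

Au³⁺/Au (E° = +1.50 V) is the cathode; Cr²⁺/Cr (E° = -0.87 V) is the anode, so E°cell = +2.37 V.
Balancing electrons gives n = 6 (lcm of 3 and 2).
ΔG° = −nFE° = −(6)(96485)(+2.37) = -1,372,017 J = -1372.0 kJ.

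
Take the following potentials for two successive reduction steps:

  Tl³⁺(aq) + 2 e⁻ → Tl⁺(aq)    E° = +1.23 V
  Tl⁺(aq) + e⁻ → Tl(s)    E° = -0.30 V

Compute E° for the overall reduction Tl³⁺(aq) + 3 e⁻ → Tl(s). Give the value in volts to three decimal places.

Since ΔG° = −nFE° is additive over sequential reductions, n₃E°₃ = n₁E°₁ + n₂E°₂.
E°₃ = (2×+1.23 + 1×-0.30) / 3 = (+2.160) / 3 = +0.720 V.

+0.720 V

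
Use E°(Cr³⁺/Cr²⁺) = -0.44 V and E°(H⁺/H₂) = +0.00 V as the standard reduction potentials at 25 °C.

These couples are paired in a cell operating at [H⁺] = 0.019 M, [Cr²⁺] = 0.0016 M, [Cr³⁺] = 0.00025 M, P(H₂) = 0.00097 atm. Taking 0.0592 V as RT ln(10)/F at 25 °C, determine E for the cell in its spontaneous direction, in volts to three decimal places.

+0.475 V

H⁺/H₂ is the cathode (higher E°), Cr³⁺/Cr²⁺ the anode: E°cell = +0.00 − (-0.44) = +0.44 V, n = 2.
Overall: 2 H⁺(aq) + 2 Cr²⁺(aq) → H₂(g) + 2 Cr³⁺(aq)
Q = P(H₂)·[Cr³⁺]^2 / ([H⁺]^2·[Cr²⁺]^2); log Q = -1.183.
E = E° − (0.0592/n) log Q = +0.44 − (0.0592/2)(-1.183) = +0.475 V.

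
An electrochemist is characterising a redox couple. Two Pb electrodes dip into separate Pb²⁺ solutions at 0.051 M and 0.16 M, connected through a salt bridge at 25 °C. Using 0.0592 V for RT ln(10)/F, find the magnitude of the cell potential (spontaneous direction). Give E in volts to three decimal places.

+0.015 V

For a concentration cell E°cell = 0. The 0.16 M side is the cathode (reduction is favoured where [Pb²⁺] is higher).
With n = 2, E = −(0.0592/2) log([Pb²⁺]ₐₙ/[Pb²⁺]꜀ₐₜ) = −(0.0592/2) log(0.051/0.16) = −(0.0592/2)(-0.497) = +0.015 V.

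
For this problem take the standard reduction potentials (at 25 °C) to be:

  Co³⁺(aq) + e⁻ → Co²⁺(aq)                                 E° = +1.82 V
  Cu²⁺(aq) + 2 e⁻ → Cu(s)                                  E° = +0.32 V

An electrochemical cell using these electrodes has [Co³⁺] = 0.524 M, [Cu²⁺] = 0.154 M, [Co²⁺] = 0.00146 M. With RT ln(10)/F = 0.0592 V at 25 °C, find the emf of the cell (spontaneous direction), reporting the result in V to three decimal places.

+1.675 V

Co³⁺/Co²⁺ is the cathode (higher E°), Cu²⁺/Cu the anode: E°cell = +1.82 − (+0.32) = +1.50 V, n = 2.
Overall: 2 Co³⁺(aq) + Cu(s) → 2 Co²⁺(aq) + Cu²⁺(aq)
Q = [Co²⁺]^2·[Cu²⁺] / ([Co³⁺]^2); log Q = -5.922.
E = E° − (0.0592/n) log Q = +1.50 − (0.0592/2)(-5.922) = +1.675 V.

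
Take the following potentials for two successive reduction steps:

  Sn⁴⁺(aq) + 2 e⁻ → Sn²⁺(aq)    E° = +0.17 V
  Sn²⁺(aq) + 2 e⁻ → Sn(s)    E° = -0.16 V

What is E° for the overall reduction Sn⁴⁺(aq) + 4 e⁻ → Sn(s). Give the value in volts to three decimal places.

Since ΔG° = −nFE° is additive over sequential reductions, n₃E°₃ = n₁E°₁ + n₂E°₂.
E°₃ = (2×+0.17 + 2×-0.16) / 4 = (+0.020) / 4 = +0.005 V.

+0.005 V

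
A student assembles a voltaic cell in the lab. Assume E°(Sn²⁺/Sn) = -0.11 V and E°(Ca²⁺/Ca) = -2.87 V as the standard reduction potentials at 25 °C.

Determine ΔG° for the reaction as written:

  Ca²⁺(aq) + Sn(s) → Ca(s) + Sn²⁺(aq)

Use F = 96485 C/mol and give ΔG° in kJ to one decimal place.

As written, Ca²⁺/Ca is reduced (cathode) and Sn²⁺/Sn is oxidised (anode), so E°cell = (-2.87) − (-0.11) = -2.76 V.
Balancing electrons gives n = 2.
ΔG° = −nFE° = −(2)(96485)(-2.76) = 532,597 J = +532.6 kJ.

+532.6 kJ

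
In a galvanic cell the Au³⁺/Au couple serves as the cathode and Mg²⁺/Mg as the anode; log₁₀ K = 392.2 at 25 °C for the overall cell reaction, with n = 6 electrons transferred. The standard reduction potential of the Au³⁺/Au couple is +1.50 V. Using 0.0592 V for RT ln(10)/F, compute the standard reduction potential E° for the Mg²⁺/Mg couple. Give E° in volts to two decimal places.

-2.37 V

E°cell = (0.0592/n)·log K = (0.0592/6)(392.2) = +3.870 V.
Since Au³⁺/Au is the cathode and Mg²⁺/Mg the anode, E°cell = E°(Au³⁺/Au) − E°(Mg²⁺/Mg).
So E°(Mg²⁺/Mg) = E°(Au³⁺/Au) − E°cell = (+1.50) − (+3.870) = -2.37 V.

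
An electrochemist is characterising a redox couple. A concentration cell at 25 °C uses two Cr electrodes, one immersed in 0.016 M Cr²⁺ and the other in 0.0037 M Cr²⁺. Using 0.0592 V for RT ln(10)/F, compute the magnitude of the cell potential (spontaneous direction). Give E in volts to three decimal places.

For a concentration cell E°cell = 0. The 0.016 M side is the cathode (reduction is favoured where [Cr²⁺] is higher).
With n = 2, E = −(0.0592/2) log([Cr²⁺]ₐₙ/[Cr²⁺]꜀ₐₜ) = −(0.0592/2) log(0.0037/0.016) = −(0.0592/2)(-0.636) = +0.019 V.

+0.019 V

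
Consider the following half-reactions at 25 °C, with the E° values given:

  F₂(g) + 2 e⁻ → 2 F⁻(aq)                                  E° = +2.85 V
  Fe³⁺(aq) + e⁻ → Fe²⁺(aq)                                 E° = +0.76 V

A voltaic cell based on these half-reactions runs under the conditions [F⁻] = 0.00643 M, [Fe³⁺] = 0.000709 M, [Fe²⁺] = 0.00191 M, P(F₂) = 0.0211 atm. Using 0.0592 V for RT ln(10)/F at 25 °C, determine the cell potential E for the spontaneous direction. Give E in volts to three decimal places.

+2.196 V

F₂/F⁻ is the cathode (higher E°), Fe³⁺/Fe²⁺ the anode: E°cell = +2.85 − (+0.76) = +2.09 V, n = 2.
Overall: F₂(g) + 2 Fe²⁺(aq) → 2 F⁻(aq) + 2 Fe³⁺(aq)
Q = [F⁻]^2·[Fe³⁺]^2 / (P(F₂)·[Fe²⁺]^2); log Q = -3.569.
E = E° − (0.0592/n) log Q = +2.09 − (0.0592/2)(-3.569) = +2.196 V.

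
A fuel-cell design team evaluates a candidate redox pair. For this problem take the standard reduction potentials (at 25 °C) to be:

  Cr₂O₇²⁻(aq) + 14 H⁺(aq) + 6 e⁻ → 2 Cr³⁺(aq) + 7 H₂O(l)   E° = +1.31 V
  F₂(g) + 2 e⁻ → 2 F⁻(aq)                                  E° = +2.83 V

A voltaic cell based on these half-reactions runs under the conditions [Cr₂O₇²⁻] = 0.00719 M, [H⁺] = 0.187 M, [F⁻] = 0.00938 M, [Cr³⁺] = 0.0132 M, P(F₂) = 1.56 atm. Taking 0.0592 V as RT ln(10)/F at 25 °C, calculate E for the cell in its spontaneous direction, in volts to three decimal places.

+1.730 V

F₂/F⁻ is the cathode (higher E°), Cr₂O₇²⁻/Cr³⁺ the anode: E°cell = +2.83 − (+1.31) = +1.52 V, n = 6.
Overall: 3 F₂(g) + 2 Cr³⁺(aq) + 7 H₂O(l) → 6 F⁻(aq) + Cr₂O₇²⁻(aq) + 14 H⁺(aq)
Q = [F⁻]^6·[Cr₂O₇²⁻]·[H⁺]^14 / (P(F₂)^3·[Cr³⁺]^2); log Q = -21.325.
E = E° − (0.0592/n) log Q = +1.52 − (0.0592/6)(-21.325) = +1.730 V.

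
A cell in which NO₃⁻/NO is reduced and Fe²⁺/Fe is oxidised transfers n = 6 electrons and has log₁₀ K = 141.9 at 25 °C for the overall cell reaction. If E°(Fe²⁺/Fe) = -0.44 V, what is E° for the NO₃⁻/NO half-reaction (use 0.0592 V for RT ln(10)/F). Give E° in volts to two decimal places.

+0.96 V

E°cell = (0.0592/n)·log K = (0.0592/6)(141.9) = +1.400 V.
Since NO₃⁻/NO is the cathode and Fe²⁺/Fe the anode, E°cell = E°(NO₃⁻/NO) − E°(Fe²⁺/Fe).
So E°(NO₃⁻/NO) = E°cell + E°(Fe²⁺/Fe) = +1.400 + (-0.44) = +0.96 V.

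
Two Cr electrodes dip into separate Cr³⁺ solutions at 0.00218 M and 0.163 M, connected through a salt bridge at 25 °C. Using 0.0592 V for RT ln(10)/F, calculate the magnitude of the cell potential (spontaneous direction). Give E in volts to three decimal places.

For a concentration cell E°cell = 0. The 0.163 M side is the cathode (reduction is favoured where [Cr³⁺] is higher).
With n = 3, E = −(0.0592/3) log([Cr³⁺]ₐₙ/[Cr³⁺]꜀ₐₜ) = −(0.0592/3) log(0.00218/0.163) = −(0.0592/3)(-1.874) = +0.037 V.

+0.037 V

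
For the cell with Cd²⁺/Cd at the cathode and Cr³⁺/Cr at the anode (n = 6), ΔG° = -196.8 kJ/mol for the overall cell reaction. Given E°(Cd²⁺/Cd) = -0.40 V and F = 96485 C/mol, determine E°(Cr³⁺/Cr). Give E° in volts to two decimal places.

-0.74 V

E°cell = −ΔG°/(nF) = −(-196.8×10³)/((6)(96485)) = +0.340 V.
Since Cd²⁺/Cd is the cathode and Cr³⁺/Cr the anode, E°cell = E°(Cd²⁺/Cd) − E°(Cr³⁺/Cr).
So E°(Cr³⁺/Cr) = E°(Cd²⁺/Cd) − E°cell = (-0.40) − (+0.340) = -0.74 V.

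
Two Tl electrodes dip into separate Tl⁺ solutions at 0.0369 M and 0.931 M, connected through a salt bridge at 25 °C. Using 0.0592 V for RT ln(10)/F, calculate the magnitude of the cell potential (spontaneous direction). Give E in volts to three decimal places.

For a concentration cell E°cell = 0. The 0.931 M side is the cathode (reduction is favoured where [Tl⁺] is higher).
With n = 1, E = −(0.0592/1) log([Tl⁺]ₐₙ/[Tl⁺]꜀ₐₜ) = −(0.0592/1) log(0.0369/0.931) = −(0.0592/1)(-1.402) = +0.083 V.

+0.083 V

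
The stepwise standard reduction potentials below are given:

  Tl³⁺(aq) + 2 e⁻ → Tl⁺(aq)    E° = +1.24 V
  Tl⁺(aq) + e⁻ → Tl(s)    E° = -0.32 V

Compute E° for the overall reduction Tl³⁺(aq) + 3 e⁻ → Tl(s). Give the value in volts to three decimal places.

+0.720 V

Since ΔG° = −nFE° is additive over sequential reductions, n₃E°₃ = n₁E°₁ + n₂E°₂.
E°₃ = (2×+1.24 + 1×-0.32) / 3 = (+2.160) / 3 = +0.720 V.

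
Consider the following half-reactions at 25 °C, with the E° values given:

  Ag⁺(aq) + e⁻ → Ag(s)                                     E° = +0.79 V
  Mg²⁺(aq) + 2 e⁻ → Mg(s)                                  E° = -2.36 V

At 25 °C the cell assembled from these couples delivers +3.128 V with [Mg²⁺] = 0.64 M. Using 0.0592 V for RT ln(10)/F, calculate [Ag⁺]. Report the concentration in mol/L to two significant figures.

0.34 M

Ag⁺/Ag is the cathode, Mg²⁺/Mg the anode: E°cell = +3.15 V, n = 2.
Overall reaction: 2 Ag⁺(aq) + Mg(s) → 2 Ag(s) + Mg²⁺(aq); Q = [Mg²⁺]^1/[Ag⁺]^2.
From E = E° − (0.0592/n) log Q: log Q = (E° − E)·n/0.0592 = (+3.15 − (+3.128))·2/0.0592 = 0.7432.
So 2·log[Ag⁺] = 1·log(0.64) − log Q = -0.1938 − (0.7432) = -0.9370; log[Ag⁺] = -0.9370 / 2 = -0.4685; [Ag⁺] = 10^(-0.4685) ≈ 0.34 M.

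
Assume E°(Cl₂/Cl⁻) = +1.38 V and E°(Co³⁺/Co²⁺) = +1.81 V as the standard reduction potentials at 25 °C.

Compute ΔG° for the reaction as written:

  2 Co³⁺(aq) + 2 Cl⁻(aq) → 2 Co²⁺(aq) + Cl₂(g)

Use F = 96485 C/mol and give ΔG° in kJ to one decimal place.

As written, Co³⁺/Co²⁺ is reduced (cathode) and Cl₂/Cl⁻ is oxidised (anode), so E°cell = (+1.81) − (+1.38) = +0.43 V.
Balancing electrons gives n = 2.
ΔG° = −nFE° = −(2)(96485)(+0.43) = -82,977 J = -83.0 kJ.

-83.0 kJ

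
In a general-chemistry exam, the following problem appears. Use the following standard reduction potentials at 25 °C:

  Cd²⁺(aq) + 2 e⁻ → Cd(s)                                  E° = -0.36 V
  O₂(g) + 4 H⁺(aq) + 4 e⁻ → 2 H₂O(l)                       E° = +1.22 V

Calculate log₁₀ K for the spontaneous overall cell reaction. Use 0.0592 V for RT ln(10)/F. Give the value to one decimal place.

Cathode: O₂/H₂O; anode: Cd²⁺/Cd. E°cell = +1.58 V, n = 4.
log K = nE°cell / 0.0592 = (4)(+1.58) / 0.0592 = 106.8.

106.8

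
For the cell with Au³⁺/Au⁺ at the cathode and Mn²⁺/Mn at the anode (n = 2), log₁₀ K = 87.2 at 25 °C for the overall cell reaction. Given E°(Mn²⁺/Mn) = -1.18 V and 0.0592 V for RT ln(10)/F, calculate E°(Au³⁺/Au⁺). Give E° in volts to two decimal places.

E°cell = (0.0592/n)·log K = (0.0592/2)(87.2) = +2.581 V.
Since Au³⁺/Au⁺ is the cathode and Mn²⁺/Mn the anode, E°cell = E°(Au³⁺/Au⁺) − E°(Mn²⁺/Mn).
So E°(Au³⁺/Au⁺) = E°cell + E°(Mn²⁺/Mn) = +2.581 + (-1.18) = +1.40 V.

+1.40 V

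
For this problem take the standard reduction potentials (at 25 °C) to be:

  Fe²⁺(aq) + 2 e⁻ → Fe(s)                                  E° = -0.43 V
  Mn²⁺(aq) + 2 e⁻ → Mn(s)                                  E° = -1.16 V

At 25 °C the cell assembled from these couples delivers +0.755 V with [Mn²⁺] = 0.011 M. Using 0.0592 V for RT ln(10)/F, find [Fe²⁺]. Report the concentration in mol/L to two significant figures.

0.077 M

Fe²⁺/Fe is the cathode, Mn²⁺/Mn the anode: E°cell = +0.73 V, n = 2.
Overall reaction: Fe²⁺(aq) + Mn(s) → Fe(s) + Mn²⁺(aq); Q = [Mn²⁺]^1/[Fe²⁺]^1.
From E = E° − (0.0592/n) log Q: log Q = (E° − E)·n/0.0592 = (+0.73 − (+0.755))·2/0.0592 = -0.8446.
So 1·log[Fe²⁺] = 1·log(0.011) − log Q = -1.9586 − (-0.8446) = -1.1140; [Fe²⁺] = 10^(-1.1140) ≈ 0.077 M.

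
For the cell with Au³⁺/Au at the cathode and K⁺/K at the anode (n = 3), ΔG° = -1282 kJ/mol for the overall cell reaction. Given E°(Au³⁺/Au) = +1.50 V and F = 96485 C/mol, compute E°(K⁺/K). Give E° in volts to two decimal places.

E°cell = −ΔG°/(nF) = −(-1282×10³)/((3)(96485)) = +4.429 V.
Since Au³⁺/Au is the cathode and K⁺/K the anode, E°cell = E°(Au³⁺/Au) − E°(K⁺/K).
So E°(K⁺/K) = E°(Au³⁺/Au) − E°cell = (+1.50) − (+4.429) = -2.93 V.

-2.93 V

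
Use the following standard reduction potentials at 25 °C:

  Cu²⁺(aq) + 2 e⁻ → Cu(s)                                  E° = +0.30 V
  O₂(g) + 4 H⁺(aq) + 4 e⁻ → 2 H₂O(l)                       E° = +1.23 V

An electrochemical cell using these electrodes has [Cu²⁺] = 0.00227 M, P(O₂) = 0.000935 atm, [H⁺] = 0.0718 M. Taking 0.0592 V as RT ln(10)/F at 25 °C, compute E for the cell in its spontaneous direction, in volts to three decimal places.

O₂/H₂O is the cathode (higher E°), Cu²⁺/Cu the anode: E°cell = +1.23 − (+0.30) = +0.93 V, n = 4.
Overall: O₂(g) + 4 H⁺(aq) + 2 Cu(s) → 2 H₂O(l) + 2 Cu²⁺(aq)
Q = [Cu²⁺]^2 / (P(O₂)·[H⁺]^4); log Q = 2.317.
E = E° − (0.0592/n) log Q = +0.93 − (0.0592/4)(2.317) = +0.896 V.

+0.896 V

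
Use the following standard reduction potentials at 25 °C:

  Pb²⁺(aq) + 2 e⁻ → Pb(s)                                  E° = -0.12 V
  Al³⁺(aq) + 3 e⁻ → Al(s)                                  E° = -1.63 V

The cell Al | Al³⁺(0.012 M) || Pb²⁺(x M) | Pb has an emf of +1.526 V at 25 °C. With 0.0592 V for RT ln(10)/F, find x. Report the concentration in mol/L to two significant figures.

Pb²⁺/Pb is the cathode, Al³⁺/Al the anode: E°cell = +1.51 V, n = 6.
Overall reaction: 3 Pb²⁺(aq) + 2 Al(s) → 3 Pb(s) + 2 Al³⁺(aq); Q = [Al³⁺]^2/[Pb²⁺]^3.
From E = E° − (0.0592/n) log Q: log Q = (E° − E)·n/0.0592 = (+1.51 − (+1.526))·6/0.0592 = -1.6216.
So 3·log[Pb²⁺] = 2·log(0.012) − log Q = -3.8416 − (-1.6216) = -2.2200; log[Pb²⁺] = -2.2200 / 3 = -0.7400; [Pb²⁺] = 10^(-0.7400) ≈ 0.18 M.

0.18 M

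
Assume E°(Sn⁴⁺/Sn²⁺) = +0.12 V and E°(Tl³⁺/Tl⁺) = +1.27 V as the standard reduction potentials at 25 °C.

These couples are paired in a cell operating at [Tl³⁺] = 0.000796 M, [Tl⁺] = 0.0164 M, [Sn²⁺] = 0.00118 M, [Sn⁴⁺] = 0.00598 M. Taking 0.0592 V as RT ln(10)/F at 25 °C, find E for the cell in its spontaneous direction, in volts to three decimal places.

+1.090 V

Tl³⁺/Tl⁺ is the cathode (higher E°), Sn⁴⁺/Sn²⁺ the anode: E°cell = +1.27 − (+0.12) = +1.15 V, n = 2.
Overall: Tl³⁺(aq) + Sn²⁺(aq) → Tl⁺(aq) + Sn⁴⁺(aq)
Q = [Tl⁺]·[Sn⁴⁺] / ([Tl³⁺]·[Sn²⁺]); log Q = 2.019.
E = E° − (0.0592/n) log Q = +1.15 − (0.0592/2)(2.019) = +1.090 V.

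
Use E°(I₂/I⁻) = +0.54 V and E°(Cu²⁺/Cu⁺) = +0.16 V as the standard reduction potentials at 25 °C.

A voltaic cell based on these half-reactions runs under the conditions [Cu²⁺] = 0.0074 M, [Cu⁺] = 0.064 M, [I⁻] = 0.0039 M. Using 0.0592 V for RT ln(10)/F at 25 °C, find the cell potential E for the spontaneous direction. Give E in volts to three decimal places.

I₂/I⁻ is the cathode (higher E°), Cu²⁺/Cu⁺ the anode: E°cell = +0.54 − (+0.16) = +0.38 V, n = 2.
Overall: I₂(s) + 2 Cu⁺(aq) → 2 I⁻(aq) + 2 Cu²⁺(aq)
Q = [I⁻]^2·[Cu²⁺]^2 / ([Cu⁺]^2); log Q = -6.692.
E = E° − (0.0592/n) log Q = +0.38 − (0.0592/2)(-6.692) = +0.578 V.

+0.578 V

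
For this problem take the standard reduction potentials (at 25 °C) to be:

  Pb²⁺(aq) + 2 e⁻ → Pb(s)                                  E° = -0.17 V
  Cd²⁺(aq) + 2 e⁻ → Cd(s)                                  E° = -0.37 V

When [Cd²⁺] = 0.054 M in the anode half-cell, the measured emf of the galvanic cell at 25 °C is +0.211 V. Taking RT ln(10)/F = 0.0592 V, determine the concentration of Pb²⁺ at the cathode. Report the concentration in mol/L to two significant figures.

Pb²⁺/Pb is the cathode, Cd²⁺/Cd the anode: E°cell = +0.20 V, n = 2.
Overall reaction: Pb²⁺(aq) + Cd(s) → Pb(s) + Cd²⁺(aq); Q = [Cd²⁺]^1/[Pb²⁺]^1.
From E = E° − (0.0592/n) log Q: log Q = (E° − E)·n/0.0592 = (+0.20 − (+0.211))·2/0.0592 = -0.3716.
So 1·log[Pb²⁺] = 1·log(0.054) − log Q = -1.2676 − (-0.3716) = -0.8960; [Pb²⁺] = 10^(-0.8960) ≈ 0.13 M.

0.13 M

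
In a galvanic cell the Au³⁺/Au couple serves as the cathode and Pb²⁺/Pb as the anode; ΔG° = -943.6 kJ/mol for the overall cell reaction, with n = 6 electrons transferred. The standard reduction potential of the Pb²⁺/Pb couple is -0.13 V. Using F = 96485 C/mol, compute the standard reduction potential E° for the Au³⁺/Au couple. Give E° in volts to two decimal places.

E°cell = −ΔG°/(nF) = −(-943.6×10³)/((6)(96485)) = +1.630 V.
Since Au³⁺/Au is the cathode and Pb²⁺/Pb the anode, E°cell = E°(Au³⁺/Au) − E°(Pb²⁺/Pb).
So E°(Au³⁺/Au) = E°cell + E°(Pb²⁺/Pb) = +1.630 + (-0.13) = +1.50 V.

+1.50 V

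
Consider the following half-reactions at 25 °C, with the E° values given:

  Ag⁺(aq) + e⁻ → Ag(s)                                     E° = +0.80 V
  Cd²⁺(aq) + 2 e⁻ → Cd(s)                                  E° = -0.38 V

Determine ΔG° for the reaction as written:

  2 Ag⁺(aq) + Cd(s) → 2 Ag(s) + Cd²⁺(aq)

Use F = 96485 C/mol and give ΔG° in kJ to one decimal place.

As written, Ag⁺/Ag is reduced (cathode) and Cd²⁺/Cd is oxidised (anode), so E°cell = (+0.80) − (-0.38) = +1.18 V.
Balancing electrons gives n = 2.
ΔG° = −nFE° = −(2)(96485)(+1.18) = -227,705 J = -227.7 kJ.

-227.7 kJ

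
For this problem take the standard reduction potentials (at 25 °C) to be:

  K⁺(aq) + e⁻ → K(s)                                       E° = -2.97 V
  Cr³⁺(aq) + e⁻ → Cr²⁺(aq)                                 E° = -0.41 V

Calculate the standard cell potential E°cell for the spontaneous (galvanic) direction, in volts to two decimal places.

The Cr³⁺/Cr²⁺ couple has the higher reduction potential, so it is the cathode; K⁺/K is oxidised at the anode.
E°cell = E°(cathode) − E°(anode) = (-0.41) − (-2.97) = +2.56 V.

+2.56 V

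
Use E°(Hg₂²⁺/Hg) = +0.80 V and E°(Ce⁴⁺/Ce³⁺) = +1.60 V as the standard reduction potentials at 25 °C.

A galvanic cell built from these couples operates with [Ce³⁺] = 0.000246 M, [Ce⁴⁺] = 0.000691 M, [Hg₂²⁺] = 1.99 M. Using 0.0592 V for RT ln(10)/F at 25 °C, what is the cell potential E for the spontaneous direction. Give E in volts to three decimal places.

Ce⁴⁺/Ce³⁺ is the cathode (higher E°), Hg₂²⁺/Hg the anode: E°cell = +1.60 − (+0.80) = +0.80 V, n = 2.
Overall: 2 Ce⁴⁺(aq) + 2 Hg(l) → 2 Ce³⁺(aq) + Hg₂²⁺(aq)
Q = [Ce³⁺]^2·[Hg₂²⁺] / ([Ce⁴⁺]^2); log Q = -0.598.
E = E° − (0.0592/n) log Q = +0.80 − (0.0592/2)(-0.598) = +0.818 V.

+0.818 V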